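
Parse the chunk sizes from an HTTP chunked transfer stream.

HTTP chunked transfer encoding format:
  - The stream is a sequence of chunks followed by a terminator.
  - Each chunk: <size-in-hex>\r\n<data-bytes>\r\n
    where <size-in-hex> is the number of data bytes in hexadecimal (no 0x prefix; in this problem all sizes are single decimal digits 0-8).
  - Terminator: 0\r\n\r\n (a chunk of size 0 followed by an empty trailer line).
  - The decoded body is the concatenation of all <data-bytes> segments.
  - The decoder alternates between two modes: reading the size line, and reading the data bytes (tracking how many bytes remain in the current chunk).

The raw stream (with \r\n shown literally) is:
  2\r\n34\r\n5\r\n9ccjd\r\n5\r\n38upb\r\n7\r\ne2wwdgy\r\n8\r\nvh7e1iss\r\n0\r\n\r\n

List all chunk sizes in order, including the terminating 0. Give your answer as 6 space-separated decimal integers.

Chunk 1: stream[0..1]='2' size=0x2=2, data at stream[3..5]='34' -> body[0..2], body so far='34'
Chunk 2: stream[7..8]='5' size=0x5=5, data at stream[10..15]='9ccjd' -> body[2..7], body so far='349ccjd'
Chunk 3: stream[17..18]='5' size=0x5=5, data at stream[20..25]='38upb' -> body[7..12], body so far='349ccjd38upb'
Chunk 4: stream[27..28]='7' size=0x7=7, data at stream[30..37]='e2wwdgy' -> body[12..19], body so far='349ccjd38upbe2wwdgy'
Chunk 5: stream[39..40]='8' size=0x8=8, data at stream[42..50]='vh7e1iss' -> body[19..27], body so far='349ccjd38upbe2wwdgyvh7e1iss'
Chunk 6: stream[52..53]='0' size=0 (terminator). Final body='349ccjd38upbe2wwdgyvh7e1iss' (27 bytes)

Answer: 2 5 5 7 8 0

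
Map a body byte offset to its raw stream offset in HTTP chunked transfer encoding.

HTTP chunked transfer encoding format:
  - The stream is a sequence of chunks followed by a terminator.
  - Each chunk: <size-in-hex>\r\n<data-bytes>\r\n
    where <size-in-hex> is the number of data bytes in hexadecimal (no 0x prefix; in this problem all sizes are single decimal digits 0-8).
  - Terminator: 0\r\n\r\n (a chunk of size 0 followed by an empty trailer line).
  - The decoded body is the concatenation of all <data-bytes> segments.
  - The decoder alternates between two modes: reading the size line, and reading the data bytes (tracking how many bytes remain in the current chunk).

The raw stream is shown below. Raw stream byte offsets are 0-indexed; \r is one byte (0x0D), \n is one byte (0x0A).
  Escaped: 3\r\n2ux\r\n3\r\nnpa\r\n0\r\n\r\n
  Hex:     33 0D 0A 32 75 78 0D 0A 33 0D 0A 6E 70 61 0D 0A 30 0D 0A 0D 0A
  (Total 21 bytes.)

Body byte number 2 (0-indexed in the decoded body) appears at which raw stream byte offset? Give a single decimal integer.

Answer: 5

Derivation:
Chunk 1: stream[0..1]='3' size=0x3=3, data at stream[3..6]='2ux' -> body[0..3], body so far='2ux'
Chunk 2: stream[8..9]='3' size=0x3=3, data at stream[11..14]='npa' -> body[3..6], body so far='2uxnpa'
Chunk 3: stream[16..17]='0' size=0 (terminator). Final body='2uxnpa' (6 bytes)
Body byte 2 at stream offset 5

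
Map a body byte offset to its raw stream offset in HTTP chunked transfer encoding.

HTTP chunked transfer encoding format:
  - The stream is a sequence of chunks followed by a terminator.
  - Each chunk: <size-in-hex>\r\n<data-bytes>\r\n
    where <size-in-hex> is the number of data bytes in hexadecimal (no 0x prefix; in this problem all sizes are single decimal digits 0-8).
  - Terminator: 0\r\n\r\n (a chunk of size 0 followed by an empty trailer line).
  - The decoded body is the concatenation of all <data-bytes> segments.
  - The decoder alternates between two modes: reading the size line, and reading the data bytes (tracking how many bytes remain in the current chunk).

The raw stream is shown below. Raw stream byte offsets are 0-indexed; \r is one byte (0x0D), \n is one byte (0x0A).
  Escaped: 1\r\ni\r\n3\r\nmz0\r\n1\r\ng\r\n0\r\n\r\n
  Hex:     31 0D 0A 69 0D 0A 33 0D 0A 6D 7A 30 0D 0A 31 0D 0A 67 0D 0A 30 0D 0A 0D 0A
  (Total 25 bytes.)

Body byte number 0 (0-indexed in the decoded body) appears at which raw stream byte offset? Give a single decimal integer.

Answer: 3

Derivation:
Chunk 1: stream[0..1]='1' size=0x1=1, data at stream[3..4]='i' -> body[0..1], body so far='i'
Chunk 2: stream[6..7]='3' size=0x3=3, data at stream[9..12]='mz0' -> body[1..4], body so far='imz0'
Chunk 3: stream[14..15]='1' size=0x1=1, data at stream[17..18]='g' -> body[4..5], body so far='imz0g'
Chunk 4: stream[20..21]='0' size=0 (terminator). Final body='imz0g' (5 bytes)
Body byte 0 at stream offset 3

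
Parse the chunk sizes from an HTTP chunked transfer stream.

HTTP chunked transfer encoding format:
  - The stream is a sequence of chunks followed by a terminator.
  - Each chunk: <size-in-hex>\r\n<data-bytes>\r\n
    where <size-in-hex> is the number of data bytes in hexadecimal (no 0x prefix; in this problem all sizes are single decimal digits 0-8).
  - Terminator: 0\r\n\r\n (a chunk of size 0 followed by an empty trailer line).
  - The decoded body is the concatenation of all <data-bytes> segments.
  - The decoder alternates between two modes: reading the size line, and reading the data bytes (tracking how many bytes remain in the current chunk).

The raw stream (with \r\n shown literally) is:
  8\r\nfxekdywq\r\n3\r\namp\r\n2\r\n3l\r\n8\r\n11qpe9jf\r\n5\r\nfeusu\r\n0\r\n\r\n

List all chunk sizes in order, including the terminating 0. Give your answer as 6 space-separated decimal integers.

Answer: 8 3 2 8 5 0

Derivation:
Chunk 1: stream[0..1]='8' size=0x8=8, data at stream[3..11]='fxekdywq' -> body[0..8], body so far='fxekdywq'
Chunk 2: stream[13..14]='3' size=0x3=3, data at stream[16..19]='amp' -> body[8..11], body so far='fxekdywqamp'
Chunk 3: stream[21..22]='2' size=0x2=2, data at stream[24..26]='3l' -> body[11..13], body so far='fxekdywqamp3l'
Chunk 4: stream[28..29]='8' size=0x8=8, data at stream[31..39]='11qpe9jf' -> body[13..21], body so far='fxekdywqamp3l11qpe9jf'
Chunk 5: stream[41..42]='5' size=0x5=5, data at stream[44..49]='feusu' -> body[21..26], body so far='fxekdywqamp3l11qpe9jffeusu'
Chunk 6: stream[51..52]='0' size=0 (terminator). Final body='fxekdywqamp3l11qpe9jffeusu' (26 bytes)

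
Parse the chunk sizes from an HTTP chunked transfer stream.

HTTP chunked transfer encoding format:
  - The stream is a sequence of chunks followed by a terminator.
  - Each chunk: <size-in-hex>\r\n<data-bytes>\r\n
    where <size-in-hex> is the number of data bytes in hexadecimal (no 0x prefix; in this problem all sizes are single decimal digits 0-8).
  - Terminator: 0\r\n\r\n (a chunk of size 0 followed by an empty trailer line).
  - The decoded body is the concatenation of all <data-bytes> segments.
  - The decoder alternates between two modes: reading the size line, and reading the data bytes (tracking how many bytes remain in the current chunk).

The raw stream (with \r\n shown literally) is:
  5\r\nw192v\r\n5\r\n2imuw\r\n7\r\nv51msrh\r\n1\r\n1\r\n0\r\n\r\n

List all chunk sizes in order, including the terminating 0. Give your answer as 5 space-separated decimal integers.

Chunk 1: stream[0..1]='5' size=0x5=5, data at stream[3..8]='w192v' -> body[0..5], body so far='w192v'
Chunk 2: stream[10..11]='5' size=0x5=5, data at stream[13..18]='2imuw' -> body[5..10], body so far='w192v2imuw'
Chunk 3: stream[20..21]='7' size=0x7=7, data at stream[23..30]='v51msrh' -> body[10..17], body so far='w192v2imuwv51msrh'
Chunk 4: stream[32..33]='1' size=0x1=1, data at stream[35..36]='1' -> body[17..18], body so far='w192v2imuwv51msrh1'
Chunk 5: stream[38..39]='0' size=0 (terminator). Final body='w192v2imuwv51msrh1' (18 bytes)

Answer: 5 5 7 1 0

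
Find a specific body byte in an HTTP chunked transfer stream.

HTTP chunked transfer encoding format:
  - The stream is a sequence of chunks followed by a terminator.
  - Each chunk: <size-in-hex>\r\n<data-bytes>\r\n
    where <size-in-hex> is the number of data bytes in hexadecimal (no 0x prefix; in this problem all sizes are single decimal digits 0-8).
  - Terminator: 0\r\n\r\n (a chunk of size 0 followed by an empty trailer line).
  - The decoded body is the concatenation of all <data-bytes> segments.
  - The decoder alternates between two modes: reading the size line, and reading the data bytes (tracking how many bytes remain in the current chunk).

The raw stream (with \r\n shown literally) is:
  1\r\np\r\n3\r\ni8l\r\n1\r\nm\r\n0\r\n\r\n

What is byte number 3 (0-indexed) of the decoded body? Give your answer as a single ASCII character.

Answer: l

Derivation:
Chunk 1: stream[0..1]='1' size=0x1=1, data at stream[3..4]='p' -> body[0..1], body so far='p'
Chunk 2: stream[6..7]='3' size=0x3=3, data at stream[9..12]='i8l' -> body[1..4], body so far='pi8l'
Chunk 3: stream[14..15]='1' size=0x1=1, data at stream[17..18]='m' -> body[4..5], body so far='pi8lm'
Chunk 4: stream[20..21]='0' size=0 (terminator). Final body='pi8lm' (5 bytes)
Body byte 3 = 'l'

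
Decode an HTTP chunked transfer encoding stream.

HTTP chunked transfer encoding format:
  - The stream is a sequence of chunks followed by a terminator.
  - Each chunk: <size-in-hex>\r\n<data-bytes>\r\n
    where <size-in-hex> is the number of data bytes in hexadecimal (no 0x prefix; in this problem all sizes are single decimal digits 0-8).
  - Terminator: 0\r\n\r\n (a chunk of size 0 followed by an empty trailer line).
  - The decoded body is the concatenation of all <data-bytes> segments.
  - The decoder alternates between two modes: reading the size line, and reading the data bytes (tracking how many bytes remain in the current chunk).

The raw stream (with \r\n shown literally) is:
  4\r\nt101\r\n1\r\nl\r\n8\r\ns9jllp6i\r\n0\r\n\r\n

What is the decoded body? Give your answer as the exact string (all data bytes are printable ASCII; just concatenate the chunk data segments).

Chunk 1: stream[0..1]='4' size=0x4=4, data at stream[3..7]='t101' -> body[0..4], body so far='t101'
Chunk 2: stream[9..10]='1' size=0x1=1, data at stream[12..13]='l' -> body[4..5], body so far='t101l'
Chunk 3: stream[15..16]='8' size=0x8=8, data at stream[18..26]='s9jllp6i' -> body[5..13], body so far='t101ls9jllp6i'
Chunk 4: stream[28..29]='0' size=0 (terminator). Final body='t101ls9jllp6i' (13 bytes)

Answer: t101ls9jllp6i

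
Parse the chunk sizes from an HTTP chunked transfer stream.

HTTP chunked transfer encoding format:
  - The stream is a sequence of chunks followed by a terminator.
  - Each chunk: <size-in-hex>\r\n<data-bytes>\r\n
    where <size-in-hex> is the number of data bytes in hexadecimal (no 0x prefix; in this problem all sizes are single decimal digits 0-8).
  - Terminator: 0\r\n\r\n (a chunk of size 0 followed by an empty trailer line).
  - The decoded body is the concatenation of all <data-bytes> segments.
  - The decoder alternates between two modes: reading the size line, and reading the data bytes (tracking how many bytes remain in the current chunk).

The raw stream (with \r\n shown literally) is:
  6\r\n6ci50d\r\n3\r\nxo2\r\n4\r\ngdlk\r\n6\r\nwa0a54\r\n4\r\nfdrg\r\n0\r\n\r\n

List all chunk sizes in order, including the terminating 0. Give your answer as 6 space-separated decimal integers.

Chunk 1: stream[0..1]='6' size=0x6=6, data at stream[3..9]='6ci50d' -> body[0..6], body so far='6ci50d'
Chunk 2: stream[11..12]='3' size=0x3=3, data at stream[14..17]='xo2' -> body[6..9], body so far='6ci50dxo2'
Chunk 3: stream[19..20]='4' size=0x4=4, data at stream[22..26]='gdlk' -> body[9..13], body so far='6ci50dxo2gdlk'
Chunk 4: stream[28..29]='6' size=0x6=6, data at stream[31..37]='wa0a54' -> body[13..19], body so far='6ci50dxo2gdlkwa0a54'
Chunk 5: stream[39..40]='4' size=0x4=4, data at stream[42..46]='fdrg' -> body[19..23], body so far='6ci50dxo2gdlkwa0a54fdrg'
Chunk 6: stream[48..49]='0' size=0 (terminator). Final body='6ci50dxo2gdlkwa0a54fdrg' (23 bytes)

Answer: 6 3 4 6 4 0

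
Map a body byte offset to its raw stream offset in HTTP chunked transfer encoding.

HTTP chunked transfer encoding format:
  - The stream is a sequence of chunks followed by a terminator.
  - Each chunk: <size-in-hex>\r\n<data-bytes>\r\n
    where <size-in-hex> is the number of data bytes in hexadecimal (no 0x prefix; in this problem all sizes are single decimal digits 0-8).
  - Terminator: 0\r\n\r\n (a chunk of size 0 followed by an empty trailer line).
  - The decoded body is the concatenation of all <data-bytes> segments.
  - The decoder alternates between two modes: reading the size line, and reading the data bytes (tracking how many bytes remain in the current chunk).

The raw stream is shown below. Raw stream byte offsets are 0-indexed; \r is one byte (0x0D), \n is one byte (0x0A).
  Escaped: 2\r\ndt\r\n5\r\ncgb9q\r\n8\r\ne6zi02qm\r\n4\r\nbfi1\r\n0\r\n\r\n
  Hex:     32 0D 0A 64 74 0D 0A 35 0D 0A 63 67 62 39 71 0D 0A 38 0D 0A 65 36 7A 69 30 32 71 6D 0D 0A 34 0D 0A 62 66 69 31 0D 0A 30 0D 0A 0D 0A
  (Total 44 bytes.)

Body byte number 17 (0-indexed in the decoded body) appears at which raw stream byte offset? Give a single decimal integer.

Answer: 35

Derivation:
Chunk 1: stream[0..1]='2' size=0x2=2, data at stream[3..5]='dt' -> body[0..2], body so far='dt'
Chunk 2: stream[7..8]='5' size=0x5=5, data at stream[10..15]='cgb9q' -> body[2..7], body so far='dtcgb9q'
Chunk 3: stream[17..18]='8' size=0x8=8, data at stream[20..28]='e6zi02qm' -> body[7..15], body so far='dtcgb9qe6zi02qm'
Chunk 4: stream[30..31]='4' size=0x4=4, data at stream[33..37]='bfi1' -> body[15..19], body so far='dtcgb9qe6zi02qmbfi1'
Chunk 5: stream[39..40]='0' size=0 (terminator). Final body='dtcgb9qe6zi02qmbfi1' (19 bytes)
Body byte 17 at stream offset 35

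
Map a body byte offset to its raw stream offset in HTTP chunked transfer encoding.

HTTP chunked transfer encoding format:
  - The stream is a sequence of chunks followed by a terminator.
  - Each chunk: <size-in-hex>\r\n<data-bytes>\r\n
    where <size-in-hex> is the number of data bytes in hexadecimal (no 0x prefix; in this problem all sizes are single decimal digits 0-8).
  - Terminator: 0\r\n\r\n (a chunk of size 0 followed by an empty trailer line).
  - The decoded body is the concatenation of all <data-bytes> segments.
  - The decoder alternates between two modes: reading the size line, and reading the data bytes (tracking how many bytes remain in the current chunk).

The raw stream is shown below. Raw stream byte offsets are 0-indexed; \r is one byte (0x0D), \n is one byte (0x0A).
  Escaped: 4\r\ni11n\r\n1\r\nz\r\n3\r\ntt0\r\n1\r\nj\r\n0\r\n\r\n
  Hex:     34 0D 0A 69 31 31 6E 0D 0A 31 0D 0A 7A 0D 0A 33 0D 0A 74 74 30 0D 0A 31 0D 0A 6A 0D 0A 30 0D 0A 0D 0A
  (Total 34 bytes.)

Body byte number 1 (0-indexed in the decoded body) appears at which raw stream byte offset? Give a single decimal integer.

Answer: 4

Derivation:
Chunk 1: stream[0..1]='4' size=0x4=4, data at stream[3..7]='i11n' -> body[0..4], body so far='i11n'
Chunk 2: stream[9..10]='1' size=0x1=1, data at stream[12..13]='z' -> body[4..5], body so far='i11nz'
Chunk 3: stream[15..16]='3' size=0x3=3, data at stream[18..21]='tt0' -> body[5..8], body so far='i11nztt0'
Chunk 4: stream[23..24]='1' size=0x1=1, data at stream[26..27]='j' -> body[8..9], body so far='i11nztt0j'
Chunk 5: stream[29..30]='0' size=0 (terminator). Final body='i11nztt0j' (9 bytes)
Body byte 1 at stream offset 4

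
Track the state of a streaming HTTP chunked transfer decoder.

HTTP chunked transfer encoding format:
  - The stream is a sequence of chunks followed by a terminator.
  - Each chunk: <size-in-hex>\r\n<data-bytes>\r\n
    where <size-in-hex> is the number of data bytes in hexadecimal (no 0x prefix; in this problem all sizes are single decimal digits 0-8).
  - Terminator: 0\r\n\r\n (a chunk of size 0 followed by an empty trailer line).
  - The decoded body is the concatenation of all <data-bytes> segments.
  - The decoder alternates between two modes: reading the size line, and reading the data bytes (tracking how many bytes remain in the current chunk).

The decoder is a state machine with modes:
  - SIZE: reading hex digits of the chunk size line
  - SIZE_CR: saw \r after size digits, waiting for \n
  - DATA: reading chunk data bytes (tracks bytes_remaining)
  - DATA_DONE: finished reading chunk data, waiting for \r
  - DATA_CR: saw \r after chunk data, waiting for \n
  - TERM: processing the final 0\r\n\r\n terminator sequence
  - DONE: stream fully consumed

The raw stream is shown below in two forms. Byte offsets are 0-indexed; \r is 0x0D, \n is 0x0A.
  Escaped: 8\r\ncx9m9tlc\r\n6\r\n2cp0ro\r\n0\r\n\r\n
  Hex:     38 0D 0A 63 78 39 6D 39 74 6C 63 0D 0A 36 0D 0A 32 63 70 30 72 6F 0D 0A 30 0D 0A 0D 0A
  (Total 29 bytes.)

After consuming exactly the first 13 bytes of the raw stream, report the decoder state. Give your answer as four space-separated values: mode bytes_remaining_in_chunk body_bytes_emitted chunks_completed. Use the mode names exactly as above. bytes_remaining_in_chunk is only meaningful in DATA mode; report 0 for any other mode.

Byte 0 = '8': mode=SIZE remaining=0 emitted=0 chunks_done=0
Byte 1 = 0x0D: mode=SIZE_CR remaining=0 emitted=0 chunks_done=0
Byte 2 = 0x0A: mode=DATA remaining=8 emitted=0 chunks_done=0
Byte 3 = 'c': mode=DATA remaining=7 emitted=1 chunks_done=0
Byte 4 = 'x': mode=DATA remaining=6 emitted=2 chunks_done=0
Byte 5 = '9': mode=DATA remaining=5 emitted=3 chunks_done=0
Byte 6 = 'm': mode=DATA remaining=4 emitted=4 chunks_done=0
Byte 7 = '9': mode=DATA remaining=3 emitted=5 chunks_done=0
Byte 8 = 't': mode=DATA remaining=2 emitted=6 chunks_done=0
Byte 9 = 'l': mode=DATA remaining=1 emitted=7 chunks_done=0
Byte 10 = 'c': mode=DATA_DONE remaining=0 emitted=8 chunks_done=0
Byte 11 = 0x0D: mode=DATA_CR remaining=0 emitted=8 chunks_done=0
Byte 12 = 0x0A: mode=SIZE remaining=0 emitted=8 chunks_done=1

Answer: SIZE 0 8 1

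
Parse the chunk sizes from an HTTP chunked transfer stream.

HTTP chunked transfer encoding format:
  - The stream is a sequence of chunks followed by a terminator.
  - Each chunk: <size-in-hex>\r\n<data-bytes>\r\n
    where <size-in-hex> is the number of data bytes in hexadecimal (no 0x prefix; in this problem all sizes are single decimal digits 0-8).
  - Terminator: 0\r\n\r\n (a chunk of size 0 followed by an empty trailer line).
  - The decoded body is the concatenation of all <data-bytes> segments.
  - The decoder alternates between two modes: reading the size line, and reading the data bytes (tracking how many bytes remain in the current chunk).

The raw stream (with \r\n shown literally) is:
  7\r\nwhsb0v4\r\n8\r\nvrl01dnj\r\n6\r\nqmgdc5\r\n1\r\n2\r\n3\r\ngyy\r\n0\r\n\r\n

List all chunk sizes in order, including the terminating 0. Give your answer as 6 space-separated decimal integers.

Answer: 7 8 6 1 3 0

Derivation:
Chunk 1: stream[0..1]='7' size=0x7=7, data at stream[3..10]='whsb0v4' -> body[0..7], body so far='whsb0v4'
Chunk 2: stream[12..13]='8' size=0x8=8, data at stream[15..23]='vrl01dnj' -> body[7..15], body so far='whsb0v4vrl01dnj'
Chunk 3: stream[25..26]='6' size=0x6=6, data at stream[28..34]='qmgdc5' -> body[15..21], body so far='whsb0v4vrl01dnjqmgdc5'
Chunk 4: stream[36..37]='1' size=0x1=1, data at stream[39..40]='2' -> body[21..22], body so far='whsb0v4vrl01dnjqmgdc52'
Chunk 5: stream[42..43]='3' size=0x3=3, data at stream[45..48]='gyy' -> body[22..25], body so far='whsb0v4vrl01dnjqmgdc52gyy'
Chunk 6: stream[50..51]='0' size=0 (terminator). Final body='whsb0v4vrl01dnjqmgdc52gyy' (25 bytes)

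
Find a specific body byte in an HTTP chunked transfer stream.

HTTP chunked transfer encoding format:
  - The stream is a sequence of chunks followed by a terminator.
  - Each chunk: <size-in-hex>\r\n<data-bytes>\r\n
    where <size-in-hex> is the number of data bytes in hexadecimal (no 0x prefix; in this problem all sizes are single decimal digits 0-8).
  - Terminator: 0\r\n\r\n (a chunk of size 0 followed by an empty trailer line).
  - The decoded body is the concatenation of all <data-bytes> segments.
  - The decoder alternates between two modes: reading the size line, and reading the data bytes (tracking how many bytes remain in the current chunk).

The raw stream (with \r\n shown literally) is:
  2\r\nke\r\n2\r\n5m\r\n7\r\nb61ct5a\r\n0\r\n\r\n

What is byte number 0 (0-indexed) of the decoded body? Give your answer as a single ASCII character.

Answer: k

Derivation:
Chunk 1: stream[0..1]='2' size=0x2=2, data at stream[3..5]='ke' -> body[0..2], body so far='ke'
Chunk 2: stream[7..8]='2' size=0x2=2, data at stream[10..12]='5m' -> body[2..4], body so far='ke5m'
Chunk 3: stream[14..15]='7' size=0x7=7, data at stream[17..24]='b61ct5a' -> body[4..11], body so far='ke5mb61ct5a'
Chunk 4: stream[26..27]='0' size=0 (terminator). Final body='ke5mb61ct5a' (11 bytes)
Body byte 0 = 'k'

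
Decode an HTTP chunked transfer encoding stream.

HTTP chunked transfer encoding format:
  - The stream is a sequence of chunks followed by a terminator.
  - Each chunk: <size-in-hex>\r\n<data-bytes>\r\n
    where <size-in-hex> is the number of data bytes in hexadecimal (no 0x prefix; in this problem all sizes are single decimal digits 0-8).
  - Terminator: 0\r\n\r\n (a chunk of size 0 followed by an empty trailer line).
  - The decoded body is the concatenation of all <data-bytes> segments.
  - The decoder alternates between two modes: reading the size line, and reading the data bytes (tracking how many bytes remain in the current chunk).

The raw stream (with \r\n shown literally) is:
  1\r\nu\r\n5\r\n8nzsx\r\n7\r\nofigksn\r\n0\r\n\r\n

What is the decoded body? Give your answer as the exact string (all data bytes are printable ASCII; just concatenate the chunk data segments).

Chunk 1: stream[0..1]='1' size=0x1=1, data at stream[3..4]='u' -> body[0..1], body so far='u'
Chunk 2: stream[6..7]='5' size=0x5=5, data at stream[9..14]='8nzsx' -> body[1..6], body so far='u8nzsx'
Chunk 3: stream[16..17]='7' size=0x7=7, data at stream[19..26]='ofigksn' -> body[6..13], body so far='u8nzsxofigksn'
Chunk 4: stream[28..29]='0' size=0 (terminator). Final body='u8nzsxofigksn' (13 bytes)

Answer: u8nzsxofigksn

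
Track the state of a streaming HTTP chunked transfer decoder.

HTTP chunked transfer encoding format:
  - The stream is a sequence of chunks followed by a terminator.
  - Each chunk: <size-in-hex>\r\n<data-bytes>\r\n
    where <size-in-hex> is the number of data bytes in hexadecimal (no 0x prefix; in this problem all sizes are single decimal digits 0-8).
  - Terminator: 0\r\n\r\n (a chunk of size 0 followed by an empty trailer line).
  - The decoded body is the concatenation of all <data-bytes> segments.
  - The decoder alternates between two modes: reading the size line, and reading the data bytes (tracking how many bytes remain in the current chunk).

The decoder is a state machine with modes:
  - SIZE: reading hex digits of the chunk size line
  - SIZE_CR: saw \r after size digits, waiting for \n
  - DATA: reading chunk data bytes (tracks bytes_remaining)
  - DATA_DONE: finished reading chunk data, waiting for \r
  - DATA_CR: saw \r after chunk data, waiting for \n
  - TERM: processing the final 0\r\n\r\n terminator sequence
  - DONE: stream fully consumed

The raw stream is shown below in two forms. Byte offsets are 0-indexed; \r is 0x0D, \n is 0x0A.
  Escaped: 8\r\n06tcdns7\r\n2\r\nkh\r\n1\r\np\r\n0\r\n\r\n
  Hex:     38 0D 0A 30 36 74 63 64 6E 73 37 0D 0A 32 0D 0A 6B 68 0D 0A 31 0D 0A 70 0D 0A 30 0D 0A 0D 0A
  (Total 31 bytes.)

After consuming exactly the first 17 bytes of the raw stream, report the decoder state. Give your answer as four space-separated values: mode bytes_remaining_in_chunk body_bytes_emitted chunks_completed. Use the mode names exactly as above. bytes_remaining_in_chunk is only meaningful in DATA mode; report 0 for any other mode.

Answer: DATA 1 9 1

Derivation:
Byte 0 = '8': mode=SIZE remaining=0 emitted=0 chunks_done=0
Byte 1 = 0x0D: mode=SIZE_CR remaining=0 emitted=0 chunks_done=0
Byte 2 = 0x0A: mode=DATA remaining=8 emitted=0 chunks_done=0
Byte 3 = '0': mode=DATA remaining=7 emitted=1 chunks_done=0
Byte 4 = '6': mode=DATA remaining=6 emitted=2 chunks_done=0
Byte 5 = 't': mode=DATA remaining=5 emitted=3 chunks_done=0
Byte 6 = 'c': mode=DATA remaining=4 emitted=4 chunks_done=0
Byte 7 = 'd': mode=DATA remaining=3 emitted=5 chunks_done=0
Byte 8 = 'n': mode=DATA remaining=2 emitted=6 chunks_done=0
Byte 9 = 's': mode=DATA remaining=1 emitted=7 chunks_done=0
Byte 10 = '7': mode=DATA_DONE remaining=0 emitted=8 chunks_done=0
Byte 11 = 0x0D: mode=DATA_CR remaining=0 emitted=8 chunks_done=0
Byte 12 = 0x0A: mode=SIZE remaining=0 emitted=8 chunks_done=1
Byte 13 = '2': mode=SIZE remaining=0 emitted=8 chunks_done=1
Byte 14 = 0x0D: mode=SIZE_CR remaining=0 emitted=8 chunks_done=1
Byte 15 = 0x0A: mode=DATA remaining=2 emitted=8 chunks_done=1
Byte 16 = 'k': mode=DATA remaining=1 emitted=9 chunks_done=1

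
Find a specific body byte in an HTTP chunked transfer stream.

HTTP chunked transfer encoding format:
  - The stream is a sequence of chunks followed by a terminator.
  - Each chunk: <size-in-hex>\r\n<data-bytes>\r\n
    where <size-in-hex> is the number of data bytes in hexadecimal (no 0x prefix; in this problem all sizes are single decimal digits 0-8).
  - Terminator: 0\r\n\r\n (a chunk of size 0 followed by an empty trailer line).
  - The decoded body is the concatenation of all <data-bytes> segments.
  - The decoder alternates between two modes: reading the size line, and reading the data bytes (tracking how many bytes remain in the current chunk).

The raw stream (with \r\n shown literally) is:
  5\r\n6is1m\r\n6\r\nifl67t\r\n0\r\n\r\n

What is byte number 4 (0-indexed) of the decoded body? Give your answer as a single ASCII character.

Answer: m

Derivation:
Chunk 1: stream[0..1]='5' size=0x5=5, data at stream[3..8]='6is1m' -> body[0..5], body so far='6is1m'
Chunk 2: stream[10..11]='6' size=0x6=6, data at stream[13..19]='ifl67t' -> body[5..11], body so far='6is1mifl67t'
Chunk 3: stream[21..22]='0' size=0 (terminator). Final body='6is1mifl67t' (11 bytes)
Body byte 4 = 'm'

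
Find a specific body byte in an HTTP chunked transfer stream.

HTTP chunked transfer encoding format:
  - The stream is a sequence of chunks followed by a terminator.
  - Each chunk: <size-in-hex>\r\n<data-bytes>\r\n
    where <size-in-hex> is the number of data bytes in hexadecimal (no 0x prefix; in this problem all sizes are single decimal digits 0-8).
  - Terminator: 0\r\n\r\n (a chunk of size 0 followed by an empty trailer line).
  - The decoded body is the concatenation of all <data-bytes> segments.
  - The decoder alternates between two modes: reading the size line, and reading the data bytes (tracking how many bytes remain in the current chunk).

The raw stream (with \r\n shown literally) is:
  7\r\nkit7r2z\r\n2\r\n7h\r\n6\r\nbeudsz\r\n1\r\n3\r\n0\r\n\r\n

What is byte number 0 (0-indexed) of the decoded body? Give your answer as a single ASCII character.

Answer: k

Derivation:
Chunk 1: stream[0..1]='7' size=0x7=7, data at stream[3..10]='kit7r2z' -> body[0..7], body so far='kit7r2z'
Chunk 2: stream[12..13]='2' size=0x2=2, data at stream[15..17]='7h' -> body[7..9], body so far='kit7r2z7h'
Chunk 3: stream[19..20]='6' size=0x6=6, data at stream[22..28]='beudsz' -> body[9..15], body so far='kit7r2z7hbeudsz'
Chunk 4: stream[30..31]='1' size=0x1=1, data at stream[33..34]='3' -> body[15..16], body so far='kit7r2z7hbeudsz3'
Chunk 5: stream[36..37]='0' size=0 (terminator). Final body='kit7r2z7hbeudsz3' (16 bytes)
Body byte 0 = 'k'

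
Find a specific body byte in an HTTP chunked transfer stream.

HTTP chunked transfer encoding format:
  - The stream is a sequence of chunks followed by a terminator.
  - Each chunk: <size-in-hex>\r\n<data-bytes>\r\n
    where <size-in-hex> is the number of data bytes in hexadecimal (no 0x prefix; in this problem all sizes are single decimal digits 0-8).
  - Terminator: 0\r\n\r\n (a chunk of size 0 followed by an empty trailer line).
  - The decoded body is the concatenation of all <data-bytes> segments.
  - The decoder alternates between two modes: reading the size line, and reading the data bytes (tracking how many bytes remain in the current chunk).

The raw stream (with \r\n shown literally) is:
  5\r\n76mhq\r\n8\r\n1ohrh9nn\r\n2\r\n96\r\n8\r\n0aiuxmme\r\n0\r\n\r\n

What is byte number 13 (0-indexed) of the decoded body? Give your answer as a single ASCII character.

Chunk 1: stream[0..1]='5' size=0x5=5, data at stream[3..8]='76mhq' -> body[0..5], body so far='76mhq'
Chunk 2: stream[10..11]='8' size=0x8=8, data at stream[13..21]='1ohrh9nn' -> body[5..13], body so far='76mhq1ohrh9nn'
Chunk 3: stream[23..24]='2' size=0x2=2, data at stream[26..28]='96' -> body[13..15], body so far='76mhq1ohrh9nn96'
Chunk 4: stream[30..31]='8' size=0x8=8, data at stream[33..41]='0aiuxmme' -> body[15..23], body so far='76mhq1ohrh9nn960aiuxmme'
Chunk 5: stream[43..44]='0' size=0 (terminator). Final body='76mhq1ohrh9nn960aiuxmme' (23 bytes)
Body byte 13 = '9'

Answer: 9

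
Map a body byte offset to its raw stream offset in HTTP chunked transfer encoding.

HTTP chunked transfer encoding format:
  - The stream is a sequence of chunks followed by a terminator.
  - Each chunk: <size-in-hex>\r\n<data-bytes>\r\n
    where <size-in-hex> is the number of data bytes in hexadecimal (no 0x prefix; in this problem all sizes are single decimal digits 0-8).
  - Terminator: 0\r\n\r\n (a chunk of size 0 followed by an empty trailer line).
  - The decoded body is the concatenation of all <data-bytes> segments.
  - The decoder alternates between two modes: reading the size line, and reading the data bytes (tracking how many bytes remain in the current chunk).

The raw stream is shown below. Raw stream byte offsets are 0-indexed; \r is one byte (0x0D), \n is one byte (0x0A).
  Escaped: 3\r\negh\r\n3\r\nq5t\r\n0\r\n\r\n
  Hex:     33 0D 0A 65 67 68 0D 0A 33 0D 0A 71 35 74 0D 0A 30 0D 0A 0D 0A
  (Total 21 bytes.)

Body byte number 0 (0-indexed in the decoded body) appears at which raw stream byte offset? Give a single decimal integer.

Answer: 3

Derivation:
Chunk 1: stream[0..1]='3' size=0x3=3, data at stream[3..6]='egh' -> body[0..3], body so far='egh'
Chunk 2: stream[8..9]='3' size=0x3=3, data at stream[11..14]='q5t' -> body[3..6], body so far='eghq5t'
Chunk 3: stream[16..17]='0' size=0 (terminator). Final body='eghq5t' (6 bytes)
Body byte 0 at stream offset 3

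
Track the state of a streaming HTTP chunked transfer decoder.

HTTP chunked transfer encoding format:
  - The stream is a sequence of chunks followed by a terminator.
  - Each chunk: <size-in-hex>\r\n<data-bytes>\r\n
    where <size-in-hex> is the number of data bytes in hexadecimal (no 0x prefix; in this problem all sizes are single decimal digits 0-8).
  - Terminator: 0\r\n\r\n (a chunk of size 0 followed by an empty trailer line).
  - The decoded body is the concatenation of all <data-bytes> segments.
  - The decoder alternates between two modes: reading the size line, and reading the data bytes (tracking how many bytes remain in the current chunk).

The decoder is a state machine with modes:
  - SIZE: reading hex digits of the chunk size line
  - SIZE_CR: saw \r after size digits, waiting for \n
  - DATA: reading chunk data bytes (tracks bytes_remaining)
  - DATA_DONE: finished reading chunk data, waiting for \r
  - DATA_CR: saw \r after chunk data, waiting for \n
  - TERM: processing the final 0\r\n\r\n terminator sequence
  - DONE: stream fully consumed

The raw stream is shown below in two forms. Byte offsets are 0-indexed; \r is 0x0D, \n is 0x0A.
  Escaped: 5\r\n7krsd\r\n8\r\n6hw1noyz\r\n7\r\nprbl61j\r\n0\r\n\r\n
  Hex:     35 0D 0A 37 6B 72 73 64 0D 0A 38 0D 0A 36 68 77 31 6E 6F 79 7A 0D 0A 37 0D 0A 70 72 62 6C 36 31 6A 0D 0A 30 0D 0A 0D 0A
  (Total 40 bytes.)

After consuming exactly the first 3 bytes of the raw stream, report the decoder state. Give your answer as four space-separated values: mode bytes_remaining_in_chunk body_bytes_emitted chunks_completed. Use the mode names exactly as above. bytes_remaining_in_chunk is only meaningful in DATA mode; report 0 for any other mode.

Answer: DATA 5 0 0

Derivation:
Byte 0 = '5': mode=SIZE remaining=0 emitted=0 chunks_done=0
Byte 1 = 0x0D: mode=SIZE_CR remaining=0 emitted=0 chunks_done=0
Byte 2 = 0x0A: mode=DATA remaining=5 emitted=0 chunks_done=0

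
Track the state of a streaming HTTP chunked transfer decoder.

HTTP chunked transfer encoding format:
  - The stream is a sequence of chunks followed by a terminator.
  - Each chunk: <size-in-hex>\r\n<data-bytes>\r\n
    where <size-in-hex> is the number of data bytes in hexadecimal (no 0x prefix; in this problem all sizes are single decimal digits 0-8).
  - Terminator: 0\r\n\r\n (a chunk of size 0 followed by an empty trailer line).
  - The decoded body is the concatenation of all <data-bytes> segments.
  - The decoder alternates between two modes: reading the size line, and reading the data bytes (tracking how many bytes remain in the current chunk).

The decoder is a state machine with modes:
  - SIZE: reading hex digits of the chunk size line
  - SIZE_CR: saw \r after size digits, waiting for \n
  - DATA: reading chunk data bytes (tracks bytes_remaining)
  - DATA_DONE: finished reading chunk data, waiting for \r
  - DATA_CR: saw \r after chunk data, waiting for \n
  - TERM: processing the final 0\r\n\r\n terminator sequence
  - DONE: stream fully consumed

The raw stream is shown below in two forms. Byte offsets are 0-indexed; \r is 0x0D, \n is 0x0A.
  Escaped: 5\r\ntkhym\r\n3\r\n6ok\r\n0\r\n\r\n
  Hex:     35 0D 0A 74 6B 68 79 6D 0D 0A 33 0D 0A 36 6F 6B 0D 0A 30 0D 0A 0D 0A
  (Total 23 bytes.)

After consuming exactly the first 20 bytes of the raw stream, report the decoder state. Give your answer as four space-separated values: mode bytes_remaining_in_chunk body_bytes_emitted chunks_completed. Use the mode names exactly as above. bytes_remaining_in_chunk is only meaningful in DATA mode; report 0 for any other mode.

Byte 0 = '5': mode=SIZE remaining=0 emitted=0 chunks_done=0
Byte 1 = 0x0D: mode=SIZE_CR remaining=0 emitted=0 chunks_done=0
Byte 2 = 0x0A: mode=DATA remaining=5 emitted=0 chunks_done=0
Byte 3 = 't': mode=DATA remaining=4 emitted=1 chunks_done=0
Byte 4 = 'k': mode=DATA remaining=3 emitted=2 chunks_done=0
Byte 5 = 'h': mode=DATA remaining=2 emitted=3 chunks_done=0
Byte 6 = 'y': mode=DATA remaining=1 emitted=4 chunks_done=0
Byte 7 = 'm': mode=DATA_DONE remaining=0 emitted=5 chunks_done=0
Byte 8 = 0x0D: mode=DATA_CR remaining=0 emitted=5 chunks_done=0
Byte 9 = 0x0A: mode=SIZE remaining=0 emitted=5 chunks_done=1
Byte 10 = '3': mode=SIZE remaining=0 emitted=5 chunks_done=1
Byte 11 = 0x0D: mode=SIZE_CR remaining=0 emitted=5 chunks_done=1
Byte 12 = 0x0A: mode=DATA remaining=3 emitted=5 chunks_done=1
Byte 13 = '6': mode=DATA remaining=2 emitted=6 chunks_done=1
Byte 14 = 'o': mode=DATA remaining=1 emitted=7 chunks_done=1
Byte 15 = 'k': mode=DATA_DONE remaining=0 emitted=8 chunks_done=1
Byte 16 = 0x0D: mode=DATA_CR remaining=0 emitted=8 chunks_done=1
Byte 17 = 0x0A: mode=SIZE remaining=0 emitted=8 chunks_done=2
Byte 18 = '0': mode=SIZE remaining=0 emitted=8 chunks_done=2
Byte 19 = 0x0D: mode=SIZE_CR remaining=0 emitted=8 chunks_done=2

Answer: SIZE_CR 0 8 2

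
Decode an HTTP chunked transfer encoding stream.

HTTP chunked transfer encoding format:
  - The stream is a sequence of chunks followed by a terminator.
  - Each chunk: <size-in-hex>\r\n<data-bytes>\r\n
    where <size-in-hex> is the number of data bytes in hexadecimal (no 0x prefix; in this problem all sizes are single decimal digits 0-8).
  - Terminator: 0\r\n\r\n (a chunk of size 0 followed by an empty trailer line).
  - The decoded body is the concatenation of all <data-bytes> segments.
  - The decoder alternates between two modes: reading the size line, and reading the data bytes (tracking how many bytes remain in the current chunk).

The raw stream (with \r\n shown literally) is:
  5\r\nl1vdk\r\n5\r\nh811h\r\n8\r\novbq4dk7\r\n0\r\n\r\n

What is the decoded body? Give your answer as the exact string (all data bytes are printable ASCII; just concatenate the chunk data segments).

Chunk 1: stream[0..1]='5' size=0x5=5, data at stream[3..8]='l1vdk' -> body[0..5], body so far='l1vdk'
Chunk 2: stream[10..11]='5' size=0x5=5, data at stream[13..18]='h811h' -> body[5..10], body so far='l1vdkh811h'
Chunk 3: stream[20..21]='8' size=0x8=8, data at stream[23..31]='ovbq4dk7' -> body[10..18], body so far='l1vdkh811hovbq4dk7'
Chunk 4: stream[33..34]='0' size=0 (terminator). Final body='l1vdkh811hovbq4dk7' (18 bytes)

Answer: l1vdkh811hovbq4dk7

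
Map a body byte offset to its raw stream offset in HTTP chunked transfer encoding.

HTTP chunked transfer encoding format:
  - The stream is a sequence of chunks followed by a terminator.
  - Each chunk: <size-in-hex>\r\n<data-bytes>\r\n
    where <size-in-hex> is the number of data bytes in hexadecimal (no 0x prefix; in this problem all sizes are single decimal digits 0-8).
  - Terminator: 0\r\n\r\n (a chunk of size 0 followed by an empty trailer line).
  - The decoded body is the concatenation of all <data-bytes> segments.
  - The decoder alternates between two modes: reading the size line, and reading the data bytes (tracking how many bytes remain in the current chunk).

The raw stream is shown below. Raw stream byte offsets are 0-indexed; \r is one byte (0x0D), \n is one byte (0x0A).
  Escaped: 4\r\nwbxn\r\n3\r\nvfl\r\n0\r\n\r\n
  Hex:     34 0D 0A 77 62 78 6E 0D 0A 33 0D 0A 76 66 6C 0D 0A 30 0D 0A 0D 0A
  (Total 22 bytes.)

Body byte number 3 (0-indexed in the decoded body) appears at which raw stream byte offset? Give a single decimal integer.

Answer: 6

Derivation:
Chunk 1: stream[0..1]='4' size=0x4=4, data at stream[3..7]='wbxn' -> body[0..4], body so far='wbxn'
Chunk 2: stream[9..10]='3' size=0x3=3, data at stream[12..15]='vfl' -> body[4..7], body so far='wbxnvfl'
Chunk 3: stream[17..18]='0' size=0 (terminator). Final body='wbxnvfl' (7 bytes)
Body byte 3 at stream offset 6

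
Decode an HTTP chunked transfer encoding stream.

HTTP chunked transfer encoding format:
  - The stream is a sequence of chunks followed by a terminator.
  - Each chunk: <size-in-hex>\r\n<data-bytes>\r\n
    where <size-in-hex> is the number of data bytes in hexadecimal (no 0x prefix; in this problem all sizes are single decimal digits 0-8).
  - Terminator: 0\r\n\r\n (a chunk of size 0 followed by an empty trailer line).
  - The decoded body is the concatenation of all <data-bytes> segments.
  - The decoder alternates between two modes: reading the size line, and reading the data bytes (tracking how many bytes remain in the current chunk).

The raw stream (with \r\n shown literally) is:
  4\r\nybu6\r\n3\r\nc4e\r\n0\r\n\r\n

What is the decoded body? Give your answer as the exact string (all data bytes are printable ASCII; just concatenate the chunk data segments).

Answer: ybu6c4e

Derivation:
Chunk 1: stream[0..1]='4' size=0x4=4, data at stream[3..7]='ybu6' -> body[0..4], body so far='ybu6'
Chunk 2: stream[9..10]='3' size=0x3=3, data at stream[12..15]='c4e' -> body[4..7], body so far='ybu6c4e'
Chunk 3: stream[17..18]='0' size=0 (terminator). Final body='ybu6c4e' (7 bytes)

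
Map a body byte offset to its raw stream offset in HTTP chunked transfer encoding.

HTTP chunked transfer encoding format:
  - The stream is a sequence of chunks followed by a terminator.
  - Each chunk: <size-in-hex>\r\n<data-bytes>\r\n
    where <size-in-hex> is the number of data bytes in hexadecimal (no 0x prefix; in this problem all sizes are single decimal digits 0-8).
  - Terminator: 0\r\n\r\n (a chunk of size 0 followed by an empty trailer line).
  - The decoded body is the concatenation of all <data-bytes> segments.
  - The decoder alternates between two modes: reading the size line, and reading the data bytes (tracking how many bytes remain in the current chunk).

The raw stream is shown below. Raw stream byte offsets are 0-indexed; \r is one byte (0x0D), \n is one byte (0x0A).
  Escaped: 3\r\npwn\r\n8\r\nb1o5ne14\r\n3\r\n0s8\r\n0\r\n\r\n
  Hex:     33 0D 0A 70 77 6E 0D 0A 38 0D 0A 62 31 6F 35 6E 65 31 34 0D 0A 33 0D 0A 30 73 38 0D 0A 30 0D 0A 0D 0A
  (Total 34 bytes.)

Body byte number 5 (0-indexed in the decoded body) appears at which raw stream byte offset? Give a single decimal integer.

Chunk 1: stream[0..1]='3' size=0x3=3, data at stream[3..6]='pwn' -> body[0..3], body so far='pwn'
Chunk 2: stream[8..9]='8' size=0x8=8, data at stream[11..19]='b1o5ne14' -> body[3..11], body so far='pwnb1o5ne14'
Chunk 3: stream[21..22]='3' size=0x3=3, data at stream[24..27]='0s8' -> body[11..14], body so far='pwnb1o5ne140s8'
Chunk 4: stream[29..30]='0' size=0 (terminator). Final body='pwnb1o5ne140s8' (14 bytes)
Body byte 5 at stream offset 13

Answer: 13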